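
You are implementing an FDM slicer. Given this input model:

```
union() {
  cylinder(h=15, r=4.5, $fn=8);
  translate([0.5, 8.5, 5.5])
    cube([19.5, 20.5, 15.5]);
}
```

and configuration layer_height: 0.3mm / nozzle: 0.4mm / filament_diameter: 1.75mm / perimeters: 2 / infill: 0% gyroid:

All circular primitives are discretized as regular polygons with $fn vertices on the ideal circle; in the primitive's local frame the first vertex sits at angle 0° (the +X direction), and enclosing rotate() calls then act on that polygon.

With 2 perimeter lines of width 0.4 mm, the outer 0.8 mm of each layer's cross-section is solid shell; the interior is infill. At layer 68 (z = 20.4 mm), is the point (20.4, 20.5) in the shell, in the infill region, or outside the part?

outside

At z = 20.4 mm: the cylinder is absent (z outside [0, 15]); the cube at (0.5, 8.5) (footprint 19.5×20.5) is included at this height; Merging all regions: only the 19.5×20.5 cube at (0.5, 8.5) is present, so the union is just that shape — 1 connected region. Overall, the cross-section is a single solid region. The nearest boundary edge runs (20.00, 8.50)→(20.00, 29.00); distance from the point to it = 0.40 mm. The point is not inside any of the regions above, so it lies outside the cross-section (0.40 mm from the nearest boundary).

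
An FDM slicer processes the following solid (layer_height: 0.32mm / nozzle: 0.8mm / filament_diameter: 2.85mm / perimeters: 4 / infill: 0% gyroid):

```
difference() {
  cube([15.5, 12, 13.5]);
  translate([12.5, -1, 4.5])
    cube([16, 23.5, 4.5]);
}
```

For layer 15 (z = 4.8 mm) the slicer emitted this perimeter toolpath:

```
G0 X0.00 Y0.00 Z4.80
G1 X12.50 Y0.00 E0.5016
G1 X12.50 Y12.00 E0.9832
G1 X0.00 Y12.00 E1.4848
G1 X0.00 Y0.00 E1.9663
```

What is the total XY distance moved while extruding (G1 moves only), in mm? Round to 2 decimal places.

Sum the Euclidean lengths of each G1 segment: total = 49.00 mm.

49.00 mm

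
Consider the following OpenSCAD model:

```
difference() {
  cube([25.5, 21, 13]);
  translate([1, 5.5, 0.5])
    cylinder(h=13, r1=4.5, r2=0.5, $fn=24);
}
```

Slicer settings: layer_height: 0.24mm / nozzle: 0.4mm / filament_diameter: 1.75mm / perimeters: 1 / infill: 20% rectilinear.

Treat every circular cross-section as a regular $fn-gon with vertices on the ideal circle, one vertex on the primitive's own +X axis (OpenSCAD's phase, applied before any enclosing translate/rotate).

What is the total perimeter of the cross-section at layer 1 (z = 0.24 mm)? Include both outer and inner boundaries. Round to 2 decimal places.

93.00 mm

At z = 0.24 mm: the cube (footprint 25.5×21) is included at this height (perimeter 93.00 mm); the cone at (1, 5.5) is not intersected at this z (z outside [0.5, 13.5]); Taking the first minus the rest: none of the subtracted shapes is present at this height, so the 25.5×21 cube is unchanged — boundary = 93.00 mm. Overall, the cross-section is a single solid region. Total boundary length (outer) = 93.00 mm.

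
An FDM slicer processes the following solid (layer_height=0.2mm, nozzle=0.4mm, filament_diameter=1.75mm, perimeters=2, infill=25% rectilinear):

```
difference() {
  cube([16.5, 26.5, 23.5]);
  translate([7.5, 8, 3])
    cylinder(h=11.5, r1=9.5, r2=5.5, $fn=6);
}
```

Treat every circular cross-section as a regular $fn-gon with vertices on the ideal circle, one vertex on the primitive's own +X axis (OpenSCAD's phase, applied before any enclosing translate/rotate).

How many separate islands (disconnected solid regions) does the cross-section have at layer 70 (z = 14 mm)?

At z = 14 mm: the cube (footprint 16.5×26.5) is included at this height; the cone at (7.5, 8) (r1=9.5→r2=5.5) has section circumradius 5.674 here — a regular 6-gon; After the difference (first − rest): starting from the 16.5×26.5 cube, the cone at (7.5, 8) lies wholly inside it (removes its full 83.64 mm² and its 34.04 mm outline becomes a hole wall) — 1 connected region with 1 hole. Overall, the cross-section is one region with 1 hole. Island count = 1.

1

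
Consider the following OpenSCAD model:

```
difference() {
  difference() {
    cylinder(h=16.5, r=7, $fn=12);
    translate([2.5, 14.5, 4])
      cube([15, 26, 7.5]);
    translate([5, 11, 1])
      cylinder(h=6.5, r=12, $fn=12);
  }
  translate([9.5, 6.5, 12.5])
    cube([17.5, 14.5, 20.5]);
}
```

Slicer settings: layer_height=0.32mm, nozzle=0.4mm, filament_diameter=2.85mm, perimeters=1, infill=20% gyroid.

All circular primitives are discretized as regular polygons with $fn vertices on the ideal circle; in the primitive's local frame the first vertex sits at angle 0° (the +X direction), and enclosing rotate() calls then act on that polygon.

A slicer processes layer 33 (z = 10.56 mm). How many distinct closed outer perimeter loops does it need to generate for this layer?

1

At z = 10.56 mm: the r=7 cylinder gives a regular 12-gon of circumradius 7 (constant along its height); the cube at (2.5, 14.5) (footprint 15×26) is included at this height; the cylinder at (5, 11) is absent (z outside [1, 7.5]); After the difference (first − rest): starting from the r=7 cylinder, the 15×26 cube at (2.5, 14.5) misses the remaining region (no effect) — 1 connected region; the cube at (9.5, 6.5) is not intersected at this z (z outside [12.5, 33]); Subtracting the remaining from the first: none of the subtracted shapes is present at this height, so that combined region is unchanged — 1 connected region. The result has 1 disconnected region.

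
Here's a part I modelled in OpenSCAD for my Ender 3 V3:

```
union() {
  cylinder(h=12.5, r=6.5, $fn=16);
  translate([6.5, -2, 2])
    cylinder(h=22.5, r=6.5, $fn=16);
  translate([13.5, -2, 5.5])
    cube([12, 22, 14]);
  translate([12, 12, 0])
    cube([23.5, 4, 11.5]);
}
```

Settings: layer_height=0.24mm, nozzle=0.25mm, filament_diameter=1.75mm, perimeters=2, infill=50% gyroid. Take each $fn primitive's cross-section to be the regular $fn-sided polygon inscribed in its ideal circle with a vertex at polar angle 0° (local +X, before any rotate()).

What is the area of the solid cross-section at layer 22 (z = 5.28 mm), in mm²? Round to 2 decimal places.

At z = 5.28 mm: the r=6.5 cylinder gives a regular 16-gon of circumradius 6.5 (constant along its height) (area = (16/2)·6.500²·sin(360°/16) = 129.35 mm²); the cylinder at (6.5, -2): section is a regular 16-gon, circumradius r=6.5 (area = (16/2)·6.500²·sin(360°/16) = 129.35 mm²); the cube at (13.5, -2) is not intersected at this z (z outside [5.5, 19.5]); the cube at (12, 12) (footprint 23.5×4) is included at this height (area 94.00 mm²); Taking the union: the regions partially overlap — summed areas 352.69 mm² minus the doubly-counted overlap 46.34 mm² gives 306.36 mm² — area = 306.36 mm². Overall, the cross-section has 2 separate islands. Net area = 306.36 mm².

306.36 mm²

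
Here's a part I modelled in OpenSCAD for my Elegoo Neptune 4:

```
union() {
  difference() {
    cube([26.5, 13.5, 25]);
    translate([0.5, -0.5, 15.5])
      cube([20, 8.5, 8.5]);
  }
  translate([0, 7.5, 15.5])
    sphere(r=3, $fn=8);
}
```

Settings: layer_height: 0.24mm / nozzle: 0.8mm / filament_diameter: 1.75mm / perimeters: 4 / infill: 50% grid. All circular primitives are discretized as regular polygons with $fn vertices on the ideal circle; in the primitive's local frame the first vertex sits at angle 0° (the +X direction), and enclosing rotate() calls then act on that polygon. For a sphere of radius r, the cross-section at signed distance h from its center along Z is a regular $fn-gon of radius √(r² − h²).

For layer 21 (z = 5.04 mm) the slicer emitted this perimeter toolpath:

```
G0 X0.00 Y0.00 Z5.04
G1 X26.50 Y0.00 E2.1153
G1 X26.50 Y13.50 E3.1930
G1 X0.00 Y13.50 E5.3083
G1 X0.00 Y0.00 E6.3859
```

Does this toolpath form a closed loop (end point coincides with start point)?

Start point (G0): (0.00, 0.00). End point (last G1): the path returns to the start — closed.

yes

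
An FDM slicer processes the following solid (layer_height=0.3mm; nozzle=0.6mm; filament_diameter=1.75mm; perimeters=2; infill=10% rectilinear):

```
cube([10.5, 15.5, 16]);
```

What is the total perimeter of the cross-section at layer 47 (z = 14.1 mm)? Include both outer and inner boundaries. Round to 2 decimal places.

At z = 14.1 mm: the cube (footprint 10.5×15.5) is included at this height (perimeter 52.00 mm). Overall, the cross-section is a single solid region. Total boundary length (outer) = 52.00 mm.

52.00 mm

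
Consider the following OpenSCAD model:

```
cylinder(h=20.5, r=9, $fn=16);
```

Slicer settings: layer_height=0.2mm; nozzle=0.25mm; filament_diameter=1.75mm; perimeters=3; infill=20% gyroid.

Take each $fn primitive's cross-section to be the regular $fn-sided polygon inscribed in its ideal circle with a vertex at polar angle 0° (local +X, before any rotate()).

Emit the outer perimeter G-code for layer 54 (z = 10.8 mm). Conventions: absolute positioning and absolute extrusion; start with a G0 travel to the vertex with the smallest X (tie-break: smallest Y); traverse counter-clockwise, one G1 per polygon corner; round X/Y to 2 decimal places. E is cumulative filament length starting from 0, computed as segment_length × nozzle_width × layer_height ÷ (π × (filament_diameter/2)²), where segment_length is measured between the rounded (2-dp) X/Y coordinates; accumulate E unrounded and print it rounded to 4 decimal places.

At z = 10.8 mm: the cylinder: section is a regular 16-gon, circumradius r=9. The outline is a single polygon with 16 vertices. Extrusion per mm of travel: 0.25 × 0.2 / (π × 0.875²) = 0.020788. Accumulating E over each segment gives final E = 1.1674.

G0 X-9.00 Y0.00 Z10.80
G1 X-8.31 Y-3.44 E0.0729
G1 X-6.36 Y-6.36 E0.1459
G1 X-3.44 Y-8.31 E0.2189
G1 X0.00 Y-9.00 E0.2918
G1 X3.44 Y-8.31 E0.3648
G1 X6.36 Y-6.36 E0.4378
G1 X8.31 Y-3.44 E0.5108
G1 X9.00 Y0.00 E0.5837
G1 X8.31 Y3.44 E0.6566
G1 X6.36 Y6.36 E0.7296
G1 X3.44 Y8.31 E0.8026
G1 X0.00 Y9.00 E0.8755
G1 X-3.44 Y8.31 E0.9485
G1 X-6.36 Y6.36 E1.0215
G1 X-8.31 Y3.44 E1.0945
G1 X-9.00 Y0.00 E1.1674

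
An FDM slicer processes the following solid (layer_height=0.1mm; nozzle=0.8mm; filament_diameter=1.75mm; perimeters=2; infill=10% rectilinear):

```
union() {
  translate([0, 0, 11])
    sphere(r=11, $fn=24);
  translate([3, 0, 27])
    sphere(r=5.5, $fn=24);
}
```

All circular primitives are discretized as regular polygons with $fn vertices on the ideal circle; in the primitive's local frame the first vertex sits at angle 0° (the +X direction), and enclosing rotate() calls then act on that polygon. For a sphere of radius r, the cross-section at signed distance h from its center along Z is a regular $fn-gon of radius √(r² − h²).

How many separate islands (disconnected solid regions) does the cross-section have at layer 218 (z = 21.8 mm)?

At z = 21.8 mm: the r=11 sphere contributes a regular 24-gon of circumradius √(11²−10.8²) = 2.088; the sphere at (3, 0): section is a regular 24-gon, circumradius = √(r²−h²) = √(5.5²−5.2²) = 1.792; Taking the union: the regions partially overlap (shared area 1.41 mm²), so overlapping operands fuse into one piece — 1 connected region. Overall, the cross-section is a single solid region. Island count = 1.

1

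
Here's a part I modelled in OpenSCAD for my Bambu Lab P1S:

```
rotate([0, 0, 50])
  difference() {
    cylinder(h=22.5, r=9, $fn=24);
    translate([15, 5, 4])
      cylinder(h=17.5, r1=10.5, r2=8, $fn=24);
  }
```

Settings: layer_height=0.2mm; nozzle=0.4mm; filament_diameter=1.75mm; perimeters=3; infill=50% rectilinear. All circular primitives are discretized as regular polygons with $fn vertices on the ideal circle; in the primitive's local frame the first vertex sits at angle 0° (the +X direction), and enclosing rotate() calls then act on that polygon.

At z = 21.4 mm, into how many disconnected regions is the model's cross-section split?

At z = 21.4 mm: the cylinder: section is a regular 24-gon, circumradius r=9; the cone at (15, 5) contributes a regular 24-gon of circumradius 8.014 (interpolated between r1=10.5 and r2=8 at t=0.994); After the difference (first − rest): starting from the r=9 cylinder, the cone at (15, 5) partially overlaps it — only the 4.46 mm² overlap (of its 199.48 mm²) is removed, clipping the outline — 1 connected region; (whole slice rotated 50° about Z — lengths, areas and connectivity unchanged). The result has 1 disconnected region.

1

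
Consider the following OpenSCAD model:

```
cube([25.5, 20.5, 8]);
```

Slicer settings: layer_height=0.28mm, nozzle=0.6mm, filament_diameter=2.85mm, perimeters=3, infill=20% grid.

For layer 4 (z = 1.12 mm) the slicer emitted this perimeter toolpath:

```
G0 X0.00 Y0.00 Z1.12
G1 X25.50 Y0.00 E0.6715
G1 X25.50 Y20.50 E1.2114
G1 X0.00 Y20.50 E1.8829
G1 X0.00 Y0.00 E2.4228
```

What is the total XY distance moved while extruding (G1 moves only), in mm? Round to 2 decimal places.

92.00 mm

Sum the Euclidean lengths of each G1 segment: total = 92.00 mm.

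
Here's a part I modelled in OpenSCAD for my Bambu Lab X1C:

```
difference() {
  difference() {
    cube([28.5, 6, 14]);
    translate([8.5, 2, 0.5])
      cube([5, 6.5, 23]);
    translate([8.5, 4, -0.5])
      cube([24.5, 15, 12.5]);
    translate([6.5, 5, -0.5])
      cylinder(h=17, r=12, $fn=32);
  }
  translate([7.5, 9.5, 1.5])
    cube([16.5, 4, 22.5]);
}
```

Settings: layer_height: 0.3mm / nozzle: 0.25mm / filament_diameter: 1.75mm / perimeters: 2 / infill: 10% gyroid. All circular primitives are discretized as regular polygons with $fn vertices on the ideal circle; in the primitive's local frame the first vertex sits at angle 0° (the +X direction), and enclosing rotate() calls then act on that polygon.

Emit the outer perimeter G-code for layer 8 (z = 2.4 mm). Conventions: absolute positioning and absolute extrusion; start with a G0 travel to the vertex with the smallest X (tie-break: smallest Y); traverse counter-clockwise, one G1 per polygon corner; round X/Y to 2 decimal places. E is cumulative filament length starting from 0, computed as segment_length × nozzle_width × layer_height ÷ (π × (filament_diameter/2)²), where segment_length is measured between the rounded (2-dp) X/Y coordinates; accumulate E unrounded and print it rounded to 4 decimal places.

G0 X17.37 Y0.00 Z2.40
G1 X28.50 Y0.00 E0.3470
G1 X28.50 Y4.00 E0.4718
G1 X18.40 Y4.00 E0.7867
G1 X18.27 Y2.66 E0.8287
G1 X17.59 Y0.41 E0.9020
G1 X17.37 Y0.00 E0.9165

At z = 2.4 mm: the 28.5×6 cube contributes its full rectangle; the cube at (8.5, 2) (footprint 5×6.5) is included at this height; the cube at (8.5, 4) (footprint 24.5×15) is included at this height; the r=12 cylinder at (6.5, 5) contributes a regular 32-gon of circumradius 12; Taking the first minus the rest: starting from the 28.5×6 cube, the 5×6.5 cube at (8.5, 2) partially overlaps it — only the 20.00 mm² overlap (of its 32.50 mm²) is removed, clipping the outline; the 24.5×15 cube at (8.5, 4) partially overlaps it — only the 30.00 mm² overlap (of its 367.50 mm²) is removed, clipping the outline; the r=12 cylinder at (6.5, 5) partially overlaps it — only the 79.07 mm² overlap (of its 449.49 mm²) is removed, clipping the outline — 1 connected region; the cube at (7.5, 9.5) is present — its section is the full 16.5×4 rectangle; Taking the first minus the rest: starting from the result so far, the 16.5×4 cube at (7.5, 9.5) misses the remaining region (no effect) — 1 connected region. The outline is a single polygon with 6 vertices. Extrusion per mm of travel: 0.25 × 0.3 / (π × 0.875²) = 0.031181. Accumulating E over each segment gives final E = 0.9165.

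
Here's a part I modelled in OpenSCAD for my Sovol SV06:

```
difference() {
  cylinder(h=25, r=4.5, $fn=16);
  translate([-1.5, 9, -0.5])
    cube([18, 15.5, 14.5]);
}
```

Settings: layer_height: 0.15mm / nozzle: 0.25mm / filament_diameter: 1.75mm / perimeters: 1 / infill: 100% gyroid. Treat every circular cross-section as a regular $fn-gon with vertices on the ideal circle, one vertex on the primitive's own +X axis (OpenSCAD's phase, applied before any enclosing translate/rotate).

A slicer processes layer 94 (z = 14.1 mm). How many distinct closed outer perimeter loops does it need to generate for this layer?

1

At z = 14.1 mm: the cylinder: section is a regular 16-gon, circumradius r=4.5; the cube at (-1.5, 9) is not intersected at this z (z outside [-0.5, 14]); Taking the first minus the rest: none of the subtracted shapes is present at this height, so the r=4.5 cylinder is unchanged — 1 connected region. The result has 1 disconnected region.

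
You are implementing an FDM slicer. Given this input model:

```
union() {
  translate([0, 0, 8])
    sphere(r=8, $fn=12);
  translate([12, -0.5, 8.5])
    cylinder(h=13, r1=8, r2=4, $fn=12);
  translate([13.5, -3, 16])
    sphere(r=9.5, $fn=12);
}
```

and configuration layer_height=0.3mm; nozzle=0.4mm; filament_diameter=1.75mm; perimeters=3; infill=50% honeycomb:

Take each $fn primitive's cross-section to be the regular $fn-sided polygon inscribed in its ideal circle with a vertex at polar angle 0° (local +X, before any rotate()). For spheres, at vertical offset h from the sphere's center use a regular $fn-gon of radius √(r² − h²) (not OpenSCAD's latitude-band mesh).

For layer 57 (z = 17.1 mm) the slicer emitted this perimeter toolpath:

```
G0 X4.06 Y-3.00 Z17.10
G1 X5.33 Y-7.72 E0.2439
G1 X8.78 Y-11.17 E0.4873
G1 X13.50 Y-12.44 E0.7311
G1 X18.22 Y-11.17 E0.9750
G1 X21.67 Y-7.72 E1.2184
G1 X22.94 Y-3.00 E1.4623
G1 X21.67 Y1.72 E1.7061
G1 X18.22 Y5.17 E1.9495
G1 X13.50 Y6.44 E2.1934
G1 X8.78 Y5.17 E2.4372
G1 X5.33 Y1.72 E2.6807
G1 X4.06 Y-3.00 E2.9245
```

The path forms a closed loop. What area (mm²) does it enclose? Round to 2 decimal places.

267.17 mm²

Apply the shoelace formula to the sequence of (X, Y) vertices; enclosed area = 267.17 mm².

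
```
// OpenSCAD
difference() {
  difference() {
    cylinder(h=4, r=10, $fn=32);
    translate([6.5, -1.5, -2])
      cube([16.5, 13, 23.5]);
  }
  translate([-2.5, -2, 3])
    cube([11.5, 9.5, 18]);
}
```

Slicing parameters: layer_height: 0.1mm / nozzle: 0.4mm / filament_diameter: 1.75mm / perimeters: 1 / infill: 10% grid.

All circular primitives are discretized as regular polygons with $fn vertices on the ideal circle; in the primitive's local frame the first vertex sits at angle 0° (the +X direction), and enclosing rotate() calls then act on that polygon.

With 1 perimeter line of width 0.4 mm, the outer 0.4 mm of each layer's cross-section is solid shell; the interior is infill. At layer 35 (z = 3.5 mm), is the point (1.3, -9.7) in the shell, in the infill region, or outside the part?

At z = 3.5 mm: the cylinder: section is a regular 32-gon, circumradius r=10; the cube at (6.5, -1.5) is present — its section is the full 16.5×13 rectangle; After the difference (first − rest): starting from the r=10 cylinder, the 16.5×13 cube at (6.5, -1.5) partially overlaps it — only the 23.33 mm² overlap (of its 214.50 mm²) is removed, clipping the outline — 1 connected region; the 11.5×9.5 cube at (-2.5, -2) contributes its full rectangle; After the difference (first − rest): starting from that combined region, the 11.5×9.5 cube at (-2.5, -2) partially overlaps it — only the 86.75 mm² overlap (of its 109.25 mm²) is removed, clipping the outline — 1 connected region. Overall, the cross-section is a single solid region. The nearest boundary edge runs (1.95, -9.81)→(-0.00, -10.00); distance from the point to it = 0.17 mm. The point is inside the cross-section, 0.17 mm from the nearest boundary — within the 0.4 mm shell band (1 × 0.4).

shell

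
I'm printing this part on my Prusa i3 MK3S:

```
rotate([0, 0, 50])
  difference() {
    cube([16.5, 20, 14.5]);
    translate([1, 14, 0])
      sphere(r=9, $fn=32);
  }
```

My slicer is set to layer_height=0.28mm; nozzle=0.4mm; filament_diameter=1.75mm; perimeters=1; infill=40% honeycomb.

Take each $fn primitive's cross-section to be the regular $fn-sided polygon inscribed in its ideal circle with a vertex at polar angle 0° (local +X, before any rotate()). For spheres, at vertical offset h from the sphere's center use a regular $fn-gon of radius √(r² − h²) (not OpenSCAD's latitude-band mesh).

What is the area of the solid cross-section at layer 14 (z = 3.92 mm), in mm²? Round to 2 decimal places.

221.20 mm²

At z = 3.92 mm: the cube (footprint 16.5×20) is included at this height (area 330.00 mm²); the r=9 sphere at (1, 14) slices to a regular 32-gon of circumradius 8.101 (√(r²−h²) with h=3.92 from center) (area = (32/2)·8.101²·sin(360°/32) = 204.87 mm²); After the difference (first − rest): starting from the 16.5×20 cube (330.00 mm²), the r=9 sphere at (1, 14) partially overlaps it — only the 108.80 mm² overlap (of its 204.87 mm²) is removed, clipping the outline — area = 221.20 mm²; (whole slice rotated 50° about Z — lengths, areas and connectivity unchanged). Overall, the cross-section is a single solid region. Net area = 221.20 mm².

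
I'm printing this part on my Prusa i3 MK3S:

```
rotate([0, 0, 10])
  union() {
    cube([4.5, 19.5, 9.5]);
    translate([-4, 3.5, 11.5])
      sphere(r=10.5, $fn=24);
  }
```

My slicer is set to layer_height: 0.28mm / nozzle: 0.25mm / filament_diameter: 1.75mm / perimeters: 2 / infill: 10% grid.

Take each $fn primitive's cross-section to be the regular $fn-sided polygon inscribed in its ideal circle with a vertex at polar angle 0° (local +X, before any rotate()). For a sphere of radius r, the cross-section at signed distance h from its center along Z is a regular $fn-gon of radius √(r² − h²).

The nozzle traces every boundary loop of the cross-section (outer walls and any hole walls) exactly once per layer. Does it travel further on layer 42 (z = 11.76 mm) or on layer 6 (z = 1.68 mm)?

layer 6 (z = 1.68 mm)

Layer 42 (z = 11.76): the cube is not intersected at this z (z outside [0, 9.5]); the r=10.5 sphere at (-4, 3.5) contributes a regular 24-gon of circumradius √(10.5²−0.26²) = 10.497 (perimeter = 2·24·10.497·sin(180°/24) = 65.77 mm); Combining (union): only the r=10.5 sphere at (-4, 3.5) is present, so the union is just that shape — boundary = 65.77 mm; (whole slice rotated 10° about Z — lengths, areas and connectivity unchanged). So its perimeter = 65.77 mm. Layer 6 (z = 1.68): the cube (footprint 4.5×19.5) is included at this height (perimeter 48.00 mm); the r=10.5 sphere at (-4, 3.5) slices to a regular 24-gon of circumradius 3.717 (√(r²−h²) with h=9.82 from center) (perimeter = 2·24·3.717·sin(180°/24) = 23.29 mm); Taking the union: the 2 present regions are separate (no shared area or edge), so areas and boundary lengths simply add and each stays a separate island — boundary = 71.29 mm; (rotated 10° about Z; rotation is an isometry so areas/perimeters/island counts are preserved). So its perimeter = 71.29 mm. Layer 6 is larger (71.29 vs 65.77 mm).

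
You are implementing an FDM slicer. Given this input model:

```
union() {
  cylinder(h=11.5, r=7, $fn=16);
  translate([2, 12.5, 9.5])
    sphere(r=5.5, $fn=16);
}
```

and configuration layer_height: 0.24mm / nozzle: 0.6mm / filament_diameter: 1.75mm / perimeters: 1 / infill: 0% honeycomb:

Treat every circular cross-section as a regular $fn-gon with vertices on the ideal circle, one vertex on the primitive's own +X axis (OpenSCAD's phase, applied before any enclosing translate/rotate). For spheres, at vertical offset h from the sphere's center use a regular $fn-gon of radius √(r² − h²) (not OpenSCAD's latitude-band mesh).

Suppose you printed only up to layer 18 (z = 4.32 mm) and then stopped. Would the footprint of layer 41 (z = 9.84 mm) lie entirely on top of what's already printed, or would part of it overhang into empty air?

part overhangs

Compare the two slices. At z = 4.32: the r=7 cylinder gives a regular 16-gon of circumradius 7 (constant along its height) (area = (16/2)·7.000²·sin(360°/16) = 150.01 mm²); the sphere at (2, 12.5): section is a regular 16-gon, circumradius = √(r²−h²) = √(5.5²−5.18²) = 1.849 (area = (16/2)·1.849²·sin(360°/16) = 10.46 mm²); Merging all regions: the 2 present regions are separate (no shared area or edge), so areas and boundary lengths simply add and each stays a separate island — area = 160.47 mm². At z = 9.84: the cylinder: section is a regular 16-gon, circumradius r=7 (area = (16/2)·7.000²·sin(360°/16) = 150.01 mm²); the r=5.5 sphere at (2, 12.5) slices to a regular 16-gon of circumradius 5.489 (√(r²−h²) with h=0.34 from center) (area = (16/2)·5.489²·sin(360°/16) = 92.26 mm²); Merging all regions: the 2 present regions are separate (no shared area or edge), so areas and boundary lengths simply add and each stays a separate island — area = 242.27 mm². Checking containment: at z = 9.84 the cross-section extends beyond the z = 4.32 cross-section by about 81.79 mm².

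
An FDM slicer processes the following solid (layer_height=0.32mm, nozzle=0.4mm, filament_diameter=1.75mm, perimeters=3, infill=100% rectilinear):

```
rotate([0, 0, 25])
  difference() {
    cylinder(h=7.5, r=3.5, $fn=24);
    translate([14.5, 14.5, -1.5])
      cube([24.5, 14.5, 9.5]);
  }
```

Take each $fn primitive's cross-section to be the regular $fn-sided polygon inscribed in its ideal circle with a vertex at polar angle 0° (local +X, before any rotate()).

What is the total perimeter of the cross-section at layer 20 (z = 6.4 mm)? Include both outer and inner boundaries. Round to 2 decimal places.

At z = 6.4 mm: the cylinder: section is a regular 24-gon, circumradius r=3.5 (perimeter = 2·24·3.500·sin(180°/24) = 21.93 mm); the cube at (14.5, 14.5) (footprint 24.5×14.5) is included at this height (perimeter 78.00 mm); Taking the first minus the rest: starting from the r=3.5 cylinder, the 24.5×14.5 cube at (14.5, 14.5) misses the remaining region (no effect) — boundary = 21.93 mm; (whole slice rotated 25° about Z — lengths, areas and connectivity unchanged). Overall, the cross-section is a single solid region. Total boundary length (outer) = 21.93 mm.

21.93 mm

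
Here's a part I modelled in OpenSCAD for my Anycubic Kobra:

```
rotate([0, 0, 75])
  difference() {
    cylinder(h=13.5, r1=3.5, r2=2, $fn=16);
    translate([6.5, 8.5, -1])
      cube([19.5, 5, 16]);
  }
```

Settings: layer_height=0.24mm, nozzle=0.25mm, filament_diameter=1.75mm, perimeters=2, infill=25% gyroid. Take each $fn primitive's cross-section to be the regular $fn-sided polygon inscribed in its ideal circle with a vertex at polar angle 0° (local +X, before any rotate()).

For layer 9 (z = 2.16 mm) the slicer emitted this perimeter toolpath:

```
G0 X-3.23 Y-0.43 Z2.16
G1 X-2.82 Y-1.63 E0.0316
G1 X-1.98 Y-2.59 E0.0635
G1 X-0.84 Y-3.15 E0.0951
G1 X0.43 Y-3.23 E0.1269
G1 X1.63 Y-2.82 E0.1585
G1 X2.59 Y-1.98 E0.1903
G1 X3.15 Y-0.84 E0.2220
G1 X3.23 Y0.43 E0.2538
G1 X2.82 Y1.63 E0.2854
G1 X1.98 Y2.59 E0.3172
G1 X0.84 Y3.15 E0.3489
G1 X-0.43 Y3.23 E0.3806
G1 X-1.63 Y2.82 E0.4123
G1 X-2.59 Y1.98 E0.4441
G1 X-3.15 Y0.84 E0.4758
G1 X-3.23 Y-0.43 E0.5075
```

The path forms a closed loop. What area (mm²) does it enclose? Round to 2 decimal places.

32.52 mm²

Apply the shoelace formula to the sequence of (X, Y) vertices; enclosed area = 32.52 mm².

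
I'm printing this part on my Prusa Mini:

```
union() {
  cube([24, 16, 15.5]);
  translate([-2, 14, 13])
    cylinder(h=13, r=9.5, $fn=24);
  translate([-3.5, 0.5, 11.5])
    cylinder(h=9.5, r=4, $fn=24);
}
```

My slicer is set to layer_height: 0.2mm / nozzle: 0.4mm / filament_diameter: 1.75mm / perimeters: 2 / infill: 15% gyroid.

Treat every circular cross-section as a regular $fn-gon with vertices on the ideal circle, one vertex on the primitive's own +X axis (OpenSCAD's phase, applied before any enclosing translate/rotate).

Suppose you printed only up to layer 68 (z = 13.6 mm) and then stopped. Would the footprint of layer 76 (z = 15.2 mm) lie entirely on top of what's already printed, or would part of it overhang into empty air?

Compare the two slices. At z = 13.6: the cube (footprint 24×16) is included at this height (area 384.00 mm²); the r=9.5 cylinder at (-2, 14) contributes a regular 24-gon of circumradius 9.5 (area = (24/2)·9.500²·sin(360°/24) = 280.30 mm²); the cylinder at (-3.5, 0.5): section is a regular 24-gon, circumradius r=4 (area = (24/2)·4.000²·sin(360°/24) = 49.69 mm²); Taking the union: the regions partially overlap — summed areas 713.99 mm² minus the doubly-counted overlap 66.92 mm² gives 647.08 mm² — area = 647.08 mm². At z = 15.2: the cube is present — its section is the full 24×16 rectangle (area 384.00 mm²); the r=9.5 cylinder at (-2, 14) gives a regular 24-gon of circumradius 9.5 (constant along its height) (area = (24/2)·9.500²·sin(360°/24) = 280.30 mm²); the r=4 cylinder at (-3.5, 0.5) gives a regular 24-gon of circumradius 4 (constant along its height) (area = (24/2)·4.000²·sin(360°/24) = 49.69 mm²); Merging all regions: the regions partially overlap — summed areas 713.99 mm² minus the doubly-counted overlap 66.92 mm² gives 647.08 mm² — area = 647.08 mm². Checking containment: the cross-section at z = 15.2 is a subset of the cross-section at z = 13.6.

entirely on top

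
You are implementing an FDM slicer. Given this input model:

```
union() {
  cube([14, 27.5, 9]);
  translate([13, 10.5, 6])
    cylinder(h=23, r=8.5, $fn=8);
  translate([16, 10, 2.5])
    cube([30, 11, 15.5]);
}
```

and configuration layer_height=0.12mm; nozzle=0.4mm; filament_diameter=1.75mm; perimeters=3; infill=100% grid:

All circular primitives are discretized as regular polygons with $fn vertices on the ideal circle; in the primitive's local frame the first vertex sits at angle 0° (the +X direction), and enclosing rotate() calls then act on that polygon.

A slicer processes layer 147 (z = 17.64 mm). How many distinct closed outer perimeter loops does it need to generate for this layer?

At z = 17.64 mm: the cube is absent (z outside [0, 9]); the r=8.5 cylinder at (13, 10.5) gives a regular 8-gon of circumradius 8.5 (constant along its height); the 30×11 cube at (16, 10) contributes its full rectangle; Merging all regions: the regions partially overlap (shared area 30.15 mm²), so overlapping operands fuse into one piece — 1 connected region. The result has 1 disconnected region.

1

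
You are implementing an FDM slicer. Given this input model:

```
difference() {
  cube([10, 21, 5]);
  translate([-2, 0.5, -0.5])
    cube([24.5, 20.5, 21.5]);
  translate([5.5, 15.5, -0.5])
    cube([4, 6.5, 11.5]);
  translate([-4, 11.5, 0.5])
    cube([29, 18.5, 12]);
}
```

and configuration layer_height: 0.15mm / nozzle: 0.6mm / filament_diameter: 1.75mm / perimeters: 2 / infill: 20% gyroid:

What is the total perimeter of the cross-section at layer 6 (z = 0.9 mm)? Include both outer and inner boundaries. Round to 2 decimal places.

21.00 mm

At z = 0.9 mm: the cube (footprint 10×21) is included at this height (perimeter 62.00 mm); the cube at (-2, 0.5) (footprint 24.5×20.5) is included at this height (perimeter 90.00 mm); the cube at (5.5, 15.5) (footprint 4×6.5) is included at this height (perimeter 21.00 mm); the 29×18.5 cube at (-4, 11.5) contributes its full rectangle (perimeter 95.00 mm); After the difference (first − rest): starting from the 10×21 cube, the 24.5×20.5 cube at (-2, 0.5) partially overlaps it — only the 205.00 mm² overlap (of its 502.25 mm²) is removed, clipping the outline; the 4×6.5 cube at (5.5, 15.5) misses the remaining region (no effect); the 29×18.5 cube at (-4, 11.5) misses the remaining region (no effect) — boundary = 21.00 mm. Overall, the cross-section is a single solid region. Total boundary length (outer) = 21.00 mm.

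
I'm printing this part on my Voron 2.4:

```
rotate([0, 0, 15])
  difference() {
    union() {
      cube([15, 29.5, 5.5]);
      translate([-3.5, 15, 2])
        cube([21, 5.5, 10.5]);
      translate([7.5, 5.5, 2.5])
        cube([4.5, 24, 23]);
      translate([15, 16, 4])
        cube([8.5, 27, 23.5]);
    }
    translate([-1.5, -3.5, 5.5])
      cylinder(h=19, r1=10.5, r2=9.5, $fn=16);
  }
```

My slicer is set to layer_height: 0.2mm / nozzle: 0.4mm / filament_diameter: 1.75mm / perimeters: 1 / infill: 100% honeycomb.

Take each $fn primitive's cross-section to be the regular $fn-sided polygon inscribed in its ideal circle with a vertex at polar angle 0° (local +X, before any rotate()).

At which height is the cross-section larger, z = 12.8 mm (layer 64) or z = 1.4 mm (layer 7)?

Layer 64 (z = 12.8): the cube does not reach this height (z outside [0, 5.5]); the cube at (-3.5, 15) is not intersected at this z (z outside [2, 12.5]); the cube at (7.5, 5.5) is present — its section is the full 4.5×24 rectangle (area 108.00 mm²); the cube at (15, 16) (footprint 8.5×27) is included at this height (area 229.50 mm²); Taking the union: the 2 present regions are separate (no shared area or edge), so areas and boundary lengths simply add and each stays a separate island — area = 337.50 mm²; the cone at (-1.5, -3.5): at t=0.384 of its height the radius interpolates to r₁+(r₂−r₁)t = 10.116, giving a regular 16-gon of that circumradius (area = (16/2)·10.116²·sin(360°/16) = 313.28 mm²); Taking the first minus the rest: starting from that combined region (337.50 mm²), the cone at (-1.5, -3.5) misses the remaining region (no effect) — area = 337.50 mm²; (whole slice rotated 15° about Z — lengths, areas and connectivity unchanged). So its area = 337.50 mm². Layer 7 (z = 1.4): the 15×29.5 cube contributes its full rectangle (area 442.50 mm²); the cube at (-3.5, 15) does not reach this height (z outside [2, 12.5]); the cube at (7.5, 5.5) is not intersected at this z (z outside [2.5, 25.5]); the cube at (15, 16) is not intersected at this z (z outside [4, 27.5]); Taking the union: only the 15×29.5 cube is present, so the union is just that shape — area = 442.50 mm²; the cone at (-1.5, -3.5) is absent (z outside [5.5, 24.5]); After the difference (first − rest): none of the subtracted shapes is present at this height, so that combined region is unchanged — area = 442.50 mm²; (whole slice rotated 15° about Z — lengths, areas and connectivity unchanged). So its area = 442.50 mm². Layer 7 is larger (442.50 vs 337.50 mm²).

layer 7 (z = 1.4 mm)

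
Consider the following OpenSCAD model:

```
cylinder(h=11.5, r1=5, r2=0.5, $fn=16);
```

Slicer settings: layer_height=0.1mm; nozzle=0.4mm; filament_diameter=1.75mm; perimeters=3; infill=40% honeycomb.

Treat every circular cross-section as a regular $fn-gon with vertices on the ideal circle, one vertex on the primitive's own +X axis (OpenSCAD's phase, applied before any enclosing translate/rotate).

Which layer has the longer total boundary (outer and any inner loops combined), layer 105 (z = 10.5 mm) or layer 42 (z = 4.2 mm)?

layer 42 (z = 4.2 mm)

Layer 105 (z = 10.5): the cone contributes a regular 16-gon of circumradius 0.891 (interpolated between r1=5 and r2=0.5 at t=0.913) (perimeter = 2·16·0.891·sin(180°/16) = 5.56 mm). So its perimeter = 5.56 mm. Layer 42 (z = 4.2): the cone contributes a regular 16-gon of circumradius 3.357 (interpolated between r1=5 and r2=0.5 at t=0.365) (perimeter = 2·16·3.357·sin(180°/16) = 20.95 mm). So its perimeter = 20.95 mm. Layer 42 is larger (20.95 vs 5.56 mm).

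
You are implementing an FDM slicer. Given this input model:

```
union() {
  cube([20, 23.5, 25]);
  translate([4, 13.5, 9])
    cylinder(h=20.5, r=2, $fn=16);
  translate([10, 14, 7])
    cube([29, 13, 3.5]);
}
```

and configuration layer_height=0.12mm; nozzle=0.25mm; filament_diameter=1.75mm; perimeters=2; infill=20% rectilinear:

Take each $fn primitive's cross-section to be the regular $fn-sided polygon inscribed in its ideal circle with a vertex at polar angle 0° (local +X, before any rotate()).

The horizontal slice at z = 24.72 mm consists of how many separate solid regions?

1

At z = 24.72 mm: the cube is present — its section is the full 20×23.5 rectangle; the cylinder at (4, 13.5): section is a regular 16-gon, circumradius r=2; the cube at (10, 14) is absent (z outside [7, 10.5]); Merging all regions: the r=2 cylinder at (4, 13.5) lies entirely inside the 20×23.5 cube, so the union is just the 20×23.5 cube — 1 connected region. The result has 1 disconnected region.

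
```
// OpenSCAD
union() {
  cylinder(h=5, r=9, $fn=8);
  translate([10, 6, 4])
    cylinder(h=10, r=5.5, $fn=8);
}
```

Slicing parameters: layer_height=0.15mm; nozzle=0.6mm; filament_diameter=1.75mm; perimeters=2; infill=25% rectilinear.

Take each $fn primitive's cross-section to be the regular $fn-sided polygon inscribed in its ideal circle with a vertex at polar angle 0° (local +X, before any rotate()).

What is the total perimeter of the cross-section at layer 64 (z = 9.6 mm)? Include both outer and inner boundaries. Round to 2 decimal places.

33.68 mm

At z = 9.6 mm: the cylinder is absent (z outside [0, 5]); the r=5.5 cylinder at (10, 6) gives a regular 8-gon of circumradius 5.5 (constant along its height) (perimeter = 2·8·5.500·sin(180°/8) = 33.68 mm); Combining (union): only the r=5.5 cylinder at (10, 6) is present, so the union is just that shape — boundary = 33.68 mm. Overall, the cross-section is a single solid region. Total boundary length (outer) = 33.68 mm.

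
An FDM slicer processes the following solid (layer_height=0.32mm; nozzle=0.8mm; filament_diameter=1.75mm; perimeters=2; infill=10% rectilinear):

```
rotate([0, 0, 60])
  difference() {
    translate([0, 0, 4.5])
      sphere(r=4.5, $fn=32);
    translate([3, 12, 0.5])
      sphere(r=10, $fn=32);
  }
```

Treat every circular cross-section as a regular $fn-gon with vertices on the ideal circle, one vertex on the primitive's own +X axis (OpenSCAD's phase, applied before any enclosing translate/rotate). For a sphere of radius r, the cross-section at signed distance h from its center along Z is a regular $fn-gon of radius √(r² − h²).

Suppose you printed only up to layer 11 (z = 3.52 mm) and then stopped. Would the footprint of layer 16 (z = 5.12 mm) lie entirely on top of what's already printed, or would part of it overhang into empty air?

Compare the two slices. At z = 3.52: the r=4.5 sphere contributes a regular 32-gon of circumradius √(4.5²−0.98²) = 4.392 (area = (32/2)·4.392²·sin(360°/32) = 60.21 mm²); the sphere at (3, 12): section is a regular 32-gon, circumradius = √(r²−h²) = √(10²−3.02²) = 9.533 (area = (32/2)·9.533²·sin(360°/32) = 283.68 mm²); After the difference (first − rest): starting from the r=4.5 sphere (60.21 mm²), the r=10 sphere at (3, 12) partially overlaps it — only the 5.89 mm² overlap (of its 283.68 mm²) is removed, clipping the outline — area = 54.32 mm²; (rotated 60° about Z; rotation is an isometry so areas/perimeters/island counts are preserved). At z = 5.12: the r=4.5 sphere slices to a regular 32-gon of circumradius 4.457 (√(r²−h²) with h=0.62 from center) (area = (32/2)·4.457²·sin(360°/32) = 62.01 mm²); the r=10 sphere at (3, 12) slices to a regular 32-gon of circumradius 8.869 (√(r²−h²) with h=4.62 from center) (area = (32/2)·8.869²·sin(360°/32) = 245.52 mm²); Subtracting the remaining from the first: starting from the r=4.5 sphere (62.01 mm²), the r=10 sphere at (3, 12) partially overlaps it — only the 2.79 mm² overlap (of its 245.52 mm²) is removed, clipping the outline — area = 59.22 mm²; (whole slice rotated 60° about Z — lengths, areas and connectivity unchanged). Checking containment: at z = 5.12 the cross-section extends beyond the z = 3.52 cross-section by about 4.90 mm².

part overhangs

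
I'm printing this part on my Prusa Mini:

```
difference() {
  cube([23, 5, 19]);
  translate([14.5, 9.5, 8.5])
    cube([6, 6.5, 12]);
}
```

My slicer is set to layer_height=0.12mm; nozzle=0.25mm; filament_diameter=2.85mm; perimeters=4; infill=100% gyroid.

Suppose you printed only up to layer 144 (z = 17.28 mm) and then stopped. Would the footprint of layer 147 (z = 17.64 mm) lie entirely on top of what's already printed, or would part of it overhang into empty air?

Compare the two slices. At z = 17.28: the cube (footprint 23×5) is included at this height (area 115.00 mm²); the cube at (14.5, 9.5) is present — its section is the full 6×6.5 rectangle (area 39.00 mm²); Taking the first minus the rest: starting from the 23×5 cube (115.00 mm²), the 6×6.5 cube at (14.5, 9.5) misses the remaining region (no effect) — area = 115.00 mm². At z = 17.64: the 23×5 cube contributes its full rectangle (area 115.00 mm²); the 6×6.5 cube at (14.5, 9.5) contributes its full rectangle (area 39.00 mm²); Subtracting the remaining from the first: starting from the 23×5 cube (115.00 mm²), the 6×6.5 cube at (14.5, 9.5) misses the remaining region (no effect) — area = 115.00 mm². Checking containment: the cross-section at z = 17.64 is a subset of the cross-section at z = 17.28.

entirely on top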